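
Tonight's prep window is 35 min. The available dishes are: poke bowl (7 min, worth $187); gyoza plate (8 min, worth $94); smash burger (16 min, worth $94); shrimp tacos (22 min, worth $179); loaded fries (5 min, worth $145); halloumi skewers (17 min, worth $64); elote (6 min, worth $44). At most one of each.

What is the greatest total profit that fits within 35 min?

A density-first pass picks poke bowl + gyoza plate + loaded fries + elote — 470 at 26 min.
Dropping gyoza plate and elote frees 14 min; slotting in shrimp tacos (22 min) lifts the total to 511 at 34 min.

511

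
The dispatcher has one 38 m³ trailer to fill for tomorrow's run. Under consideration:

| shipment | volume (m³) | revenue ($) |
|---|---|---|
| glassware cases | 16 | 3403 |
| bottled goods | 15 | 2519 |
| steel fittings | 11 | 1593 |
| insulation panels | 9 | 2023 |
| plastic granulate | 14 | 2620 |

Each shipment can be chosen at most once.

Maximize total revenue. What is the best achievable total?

Taking the top-ratio shipments first gives glassware cases + steel fittings + insulation panels for 7019 (36 m³).
The 27 m³ tied up in glassware cases and steel fittings is better spent on bottled goods + plastic granulate — total rises to 7162 (38 m³).

7162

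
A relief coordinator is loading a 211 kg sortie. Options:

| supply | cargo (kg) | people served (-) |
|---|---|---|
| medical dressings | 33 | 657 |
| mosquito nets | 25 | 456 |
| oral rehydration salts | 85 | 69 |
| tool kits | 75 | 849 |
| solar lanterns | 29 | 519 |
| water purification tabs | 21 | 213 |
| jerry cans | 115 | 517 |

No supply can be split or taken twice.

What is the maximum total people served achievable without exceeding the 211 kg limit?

Medical dressings + mosquito nets + tool kits + solar lanterns + water purification tabs uses 183 of the 211 kg and totals 2694.

2694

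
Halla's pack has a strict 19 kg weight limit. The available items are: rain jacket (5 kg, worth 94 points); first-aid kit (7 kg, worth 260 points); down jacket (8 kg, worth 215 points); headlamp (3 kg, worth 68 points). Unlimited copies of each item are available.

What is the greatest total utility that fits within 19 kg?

A density-first pass picks 2×first-aid kit + headlamp — 588 at 17 kg.
Replace headlamp with rain jacket: the trade gains 26 net, giving 614 at 19 kg.
Every other selection either busts 19 kg or fails to beat 614.

614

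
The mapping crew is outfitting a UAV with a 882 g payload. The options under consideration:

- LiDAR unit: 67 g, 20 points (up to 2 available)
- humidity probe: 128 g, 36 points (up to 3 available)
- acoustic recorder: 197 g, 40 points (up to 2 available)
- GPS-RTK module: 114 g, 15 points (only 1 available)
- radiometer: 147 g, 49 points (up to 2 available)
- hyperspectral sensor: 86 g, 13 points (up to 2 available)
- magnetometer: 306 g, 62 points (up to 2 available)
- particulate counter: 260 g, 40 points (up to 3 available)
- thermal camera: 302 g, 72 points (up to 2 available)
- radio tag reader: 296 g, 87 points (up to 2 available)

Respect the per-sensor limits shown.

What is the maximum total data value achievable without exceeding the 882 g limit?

263

By data value per g: radiometer 0.33, LiDAR unit 0.30, radio tag reader 0.29 lead.
Filling by ratio: 2×LiDAR unit + humidity probe + 2×radiometer + radio tag reader for 261, with 30 g left unused.
The 275 g tied up in humidity probe and radiometer is better spent on radio tag reader — total rises to 263 (873 g).
That's the maximum — no swap from here does better than 263.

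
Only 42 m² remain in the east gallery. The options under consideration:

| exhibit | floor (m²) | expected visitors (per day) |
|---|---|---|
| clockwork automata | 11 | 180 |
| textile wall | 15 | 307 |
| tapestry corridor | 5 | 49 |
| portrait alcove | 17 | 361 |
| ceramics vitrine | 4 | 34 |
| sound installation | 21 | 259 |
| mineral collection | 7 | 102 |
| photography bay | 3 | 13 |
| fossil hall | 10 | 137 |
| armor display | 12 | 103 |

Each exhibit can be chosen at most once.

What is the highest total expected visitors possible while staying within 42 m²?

805

Density check — portrait alcove 21.24, textile wall 20.47, clockwork automata 16.36, mineral collection 14.57 are the best per m².
A density-first pass picks textile wall + portrait alcove + mineral collection + photography bay — 783 at 42 m².
Replace mineral collection and photography bay with fossil hall: the trade gains 22 net, giving 805 at 42 m².
Runner-up textile wall + portrait alcove + mineral collection + photography bay tops out at 783.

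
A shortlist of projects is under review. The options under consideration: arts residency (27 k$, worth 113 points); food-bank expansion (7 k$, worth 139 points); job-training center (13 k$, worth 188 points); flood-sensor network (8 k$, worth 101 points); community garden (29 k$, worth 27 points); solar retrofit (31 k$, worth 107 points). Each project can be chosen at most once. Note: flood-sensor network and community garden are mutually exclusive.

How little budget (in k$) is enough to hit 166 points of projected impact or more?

13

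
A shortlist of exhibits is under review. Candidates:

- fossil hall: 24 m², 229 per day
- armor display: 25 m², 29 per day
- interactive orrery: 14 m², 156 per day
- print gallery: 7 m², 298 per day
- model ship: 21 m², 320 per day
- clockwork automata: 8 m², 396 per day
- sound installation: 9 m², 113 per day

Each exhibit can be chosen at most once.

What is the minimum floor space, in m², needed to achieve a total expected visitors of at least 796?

24

Look for the lowest-floor combination reaching 796.
print gallery + clockwork automata + sound installation: 807 expected visitors at 24 m².
Any bundle with less than 24 m² falls short of 796.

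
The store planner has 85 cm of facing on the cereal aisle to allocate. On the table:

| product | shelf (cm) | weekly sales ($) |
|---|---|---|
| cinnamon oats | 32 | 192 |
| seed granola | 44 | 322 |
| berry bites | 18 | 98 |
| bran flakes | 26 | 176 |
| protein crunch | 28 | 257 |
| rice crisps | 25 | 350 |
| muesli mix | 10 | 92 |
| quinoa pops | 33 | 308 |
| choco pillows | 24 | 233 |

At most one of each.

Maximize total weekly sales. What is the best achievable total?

891

Best packing: rice crisps + quinoa pops + choco pillows — 82 cm, 891 total.
No other feasible combination exceeds 891.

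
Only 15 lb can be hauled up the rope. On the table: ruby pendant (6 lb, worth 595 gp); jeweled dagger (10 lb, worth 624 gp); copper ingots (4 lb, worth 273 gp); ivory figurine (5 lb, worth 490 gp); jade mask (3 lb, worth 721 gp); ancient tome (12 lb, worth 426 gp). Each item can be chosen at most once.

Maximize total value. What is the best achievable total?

Best packing: ruby pendant + ivory figurine + jade mask — 14 lb, 1806 total.

1806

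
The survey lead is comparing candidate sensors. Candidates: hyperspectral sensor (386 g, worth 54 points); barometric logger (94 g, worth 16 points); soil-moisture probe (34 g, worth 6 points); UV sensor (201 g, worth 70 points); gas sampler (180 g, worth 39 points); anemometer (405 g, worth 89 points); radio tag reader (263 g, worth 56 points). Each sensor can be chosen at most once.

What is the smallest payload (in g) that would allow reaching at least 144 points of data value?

Need the lightest bundle worth ≥ 144.
Taking barometric logger + soil-moisture probe + UV sensor + radio tag reader gives 148 (≥ 144) for 592 g.
No combination under 592 g hits 144.

592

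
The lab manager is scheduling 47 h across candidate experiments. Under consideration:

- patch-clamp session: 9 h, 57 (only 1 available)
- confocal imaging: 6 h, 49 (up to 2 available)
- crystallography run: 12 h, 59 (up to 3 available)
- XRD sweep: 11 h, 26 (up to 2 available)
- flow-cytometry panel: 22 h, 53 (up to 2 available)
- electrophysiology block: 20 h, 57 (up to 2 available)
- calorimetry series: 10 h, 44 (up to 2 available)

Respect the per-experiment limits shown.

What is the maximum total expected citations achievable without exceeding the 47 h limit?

273

Patch-clamp session + 2×confocal imaging + 2×crystallography run uses 45 of the 47 h and totals 273.
Nothing else within 47 h beats 273.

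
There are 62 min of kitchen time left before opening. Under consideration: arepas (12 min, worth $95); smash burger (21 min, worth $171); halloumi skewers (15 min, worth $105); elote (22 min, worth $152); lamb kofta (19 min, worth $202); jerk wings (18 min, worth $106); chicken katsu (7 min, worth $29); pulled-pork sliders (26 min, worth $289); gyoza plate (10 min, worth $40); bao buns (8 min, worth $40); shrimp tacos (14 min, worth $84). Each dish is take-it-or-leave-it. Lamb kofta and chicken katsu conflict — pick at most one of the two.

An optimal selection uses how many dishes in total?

3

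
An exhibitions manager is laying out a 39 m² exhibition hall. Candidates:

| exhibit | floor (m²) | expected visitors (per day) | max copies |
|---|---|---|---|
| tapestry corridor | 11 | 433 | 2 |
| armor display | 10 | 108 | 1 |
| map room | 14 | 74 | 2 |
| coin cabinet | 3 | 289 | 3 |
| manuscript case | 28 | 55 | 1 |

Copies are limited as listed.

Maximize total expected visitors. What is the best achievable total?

2×tapestry corridor + 3×coin cabinet uses 31 of the 39 m² and totals 1733.
Nothing else within 39 m² beats 1733.

1733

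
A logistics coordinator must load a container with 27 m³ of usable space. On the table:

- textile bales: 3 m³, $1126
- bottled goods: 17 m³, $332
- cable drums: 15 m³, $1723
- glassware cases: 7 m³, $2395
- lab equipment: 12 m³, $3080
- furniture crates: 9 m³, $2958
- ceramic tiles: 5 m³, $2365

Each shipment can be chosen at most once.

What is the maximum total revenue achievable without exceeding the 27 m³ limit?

8966

Density check — ceramic tiles 473.00, textile bales 375.33, glassware cases 342.14, furniture crates 328.67 are the best per m³.
The ratio heuristic lands on textile bales + glassware cases + furniture crates + ceramic tiles (8844) but leaves 3 m³ idle.
Replace furniture crates with lab equipment: the trade gains 122 net, giving 8966 at 27 m³.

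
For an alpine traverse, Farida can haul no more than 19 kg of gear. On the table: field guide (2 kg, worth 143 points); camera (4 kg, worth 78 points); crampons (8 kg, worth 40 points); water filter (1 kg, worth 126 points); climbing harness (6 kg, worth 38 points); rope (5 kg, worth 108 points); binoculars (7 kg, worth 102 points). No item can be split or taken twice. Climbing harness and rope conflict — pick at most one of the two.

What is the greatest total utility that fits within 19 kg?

557

By utility per kg: water filter 126.00, field guide 71.50, rope 21.60, camera 19.50 lead.
Best packing: field guide + camera + water filter + rope + binoculars — 19 kg, 557 total.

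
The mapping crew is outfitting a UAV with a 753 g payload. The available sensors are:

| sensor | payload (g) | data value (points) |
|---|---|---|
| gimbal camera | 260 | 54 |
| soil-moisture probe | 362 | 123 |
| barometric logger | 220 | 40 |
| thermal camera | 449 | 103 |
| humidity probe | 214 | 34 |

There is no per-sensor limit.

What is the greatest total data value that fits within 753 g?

246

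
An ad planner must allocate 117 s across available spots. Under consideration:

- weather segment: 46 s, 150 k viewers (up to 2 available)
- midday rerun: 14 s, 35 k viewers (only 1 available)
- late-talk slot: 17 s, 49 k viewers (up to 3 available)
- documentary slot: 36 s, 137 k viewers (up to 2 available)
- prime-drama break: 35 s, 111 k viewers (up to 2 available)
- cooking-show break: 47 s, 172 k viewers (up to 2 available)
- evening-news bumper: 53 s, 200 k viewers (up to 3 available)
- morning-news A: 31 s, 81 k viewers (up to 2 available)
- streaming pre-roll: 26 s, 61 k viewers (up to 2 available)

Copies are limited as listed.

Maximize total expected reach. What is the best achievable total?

A density-first pass picks 2×documentary slot + prime-drama break — 385 at 107 s.
Using the slack differently, late-talk slot + cooking-show break + evening-news bumper comes to 421 at 117 s.
Nothing else within 117 s beats 421.

421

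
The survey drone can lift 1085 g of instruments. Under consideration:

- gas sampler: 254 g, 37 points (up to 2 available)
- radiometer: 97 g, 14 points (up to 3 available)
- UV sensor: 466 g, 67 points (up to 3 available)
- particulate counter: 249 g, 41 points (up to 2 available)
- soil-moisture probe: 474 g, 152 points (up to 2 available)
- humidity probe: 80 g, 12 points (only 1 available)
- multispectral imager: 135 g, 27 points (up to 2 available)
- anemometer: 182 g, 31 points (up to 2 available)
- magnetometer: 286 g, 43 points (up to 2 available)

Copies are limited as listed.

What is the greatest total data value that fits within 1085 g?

Taking 2×soil-moisture probe + multispectral imager: 1083 g used, 331 in data value.

331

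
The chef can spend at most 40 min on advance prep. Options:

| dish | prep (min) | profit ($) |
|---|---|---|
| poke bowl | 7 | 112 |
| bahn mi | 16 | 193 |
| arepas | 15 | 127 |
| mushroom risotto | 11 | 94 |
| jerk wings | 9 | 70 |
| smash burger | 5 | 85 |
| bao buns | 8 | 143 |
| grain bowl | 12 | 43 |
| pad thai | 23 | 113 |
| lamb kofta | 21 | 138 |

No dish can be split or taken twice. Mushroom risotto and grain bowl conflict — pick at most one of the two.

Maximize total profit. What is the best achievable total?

533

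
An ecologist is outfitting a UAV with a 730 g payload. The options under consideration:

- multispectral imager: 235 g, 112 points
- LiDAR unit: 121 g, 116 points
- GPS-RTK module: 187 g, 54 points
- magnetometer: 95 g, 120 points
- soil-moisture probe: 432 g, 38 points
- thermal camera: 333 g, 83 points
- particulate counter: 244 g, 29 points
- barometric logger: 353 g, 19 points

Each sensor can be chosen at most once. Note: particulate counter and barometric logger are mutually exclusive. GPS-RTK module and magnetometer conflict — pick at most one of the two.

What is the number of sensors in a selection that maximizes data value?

Best achievable data value is 377.
For example multispectral imager + LiDAR unit + magnetometer + particulate counter achieves it, using 695 g.
Every optimal selection uses 4 sensors.

4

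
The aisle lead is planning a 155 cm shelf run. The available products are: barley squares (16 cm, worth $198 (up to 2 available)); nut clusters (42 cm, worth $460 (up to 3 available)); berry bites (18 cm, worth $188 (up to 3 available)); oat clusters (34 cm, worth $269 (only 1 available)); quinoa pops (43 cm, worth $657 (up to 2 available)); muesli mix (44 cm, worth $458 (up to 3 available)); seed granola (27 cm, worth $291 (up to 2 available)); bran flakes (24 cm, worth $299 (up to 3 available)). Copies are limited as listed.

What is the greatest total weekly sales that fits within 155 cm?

Barley squares + 2×quinoa pops + 2×bran flakes uses 150 of the 155 cm and totals 2110.
The spare 5 cm is too small for any remaining product, and no exchange beats 2110.

2110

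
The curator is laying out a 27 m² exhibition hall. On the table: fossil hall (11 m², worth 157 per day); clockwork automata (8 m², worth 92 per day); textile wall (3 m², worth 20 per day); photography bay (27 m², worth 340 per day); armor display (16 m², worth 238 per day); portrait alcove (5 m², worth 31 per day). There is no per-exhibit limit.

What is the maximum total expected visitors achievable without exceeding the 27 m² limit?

395

Fossil hall + armor display uses 27 of the 27 m² and totals 395.
Nothing else within 27 m² beats 395.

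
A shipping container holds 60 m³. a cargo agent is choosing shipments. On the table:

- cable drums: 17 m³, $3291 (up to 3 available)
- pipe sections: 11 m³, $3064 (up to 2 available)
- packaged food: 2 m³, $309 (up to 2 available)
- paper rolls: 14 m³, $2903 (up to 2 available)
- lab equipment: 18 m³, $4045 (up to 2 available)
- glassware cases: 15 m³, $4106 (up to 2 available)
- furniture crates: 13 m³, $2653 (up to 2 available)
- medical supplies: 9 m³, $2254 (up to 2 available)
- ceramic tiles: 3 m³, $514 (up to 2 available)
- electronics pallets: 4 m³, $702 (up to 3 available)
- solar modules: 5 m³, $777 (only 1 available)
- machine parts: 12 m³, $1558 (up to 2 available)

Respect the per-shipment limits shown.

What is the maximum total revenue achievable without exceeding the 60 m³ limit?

15784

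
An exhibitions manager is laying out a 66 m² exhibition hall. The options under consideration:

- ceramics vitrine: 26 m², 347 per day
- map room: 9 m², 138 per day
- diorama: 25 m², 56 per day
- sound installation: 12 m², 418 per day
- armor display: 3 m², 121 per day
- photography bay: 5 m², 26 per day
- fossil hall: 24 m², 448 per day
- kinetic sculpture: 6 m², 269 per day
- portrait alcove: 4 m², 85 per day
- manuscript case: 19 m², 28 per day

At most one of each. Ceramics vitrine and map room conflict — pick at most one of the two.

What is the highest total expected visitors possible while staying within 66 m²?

1505

Map room + sound installation + armor display + photography bay + fossil hall + kinetic sculpture + portrait alcove uses 63 of the 66 m² and totals 1505.
Every other selection either busts 66 m² or breaks a pairing rule or fails to beat 1505.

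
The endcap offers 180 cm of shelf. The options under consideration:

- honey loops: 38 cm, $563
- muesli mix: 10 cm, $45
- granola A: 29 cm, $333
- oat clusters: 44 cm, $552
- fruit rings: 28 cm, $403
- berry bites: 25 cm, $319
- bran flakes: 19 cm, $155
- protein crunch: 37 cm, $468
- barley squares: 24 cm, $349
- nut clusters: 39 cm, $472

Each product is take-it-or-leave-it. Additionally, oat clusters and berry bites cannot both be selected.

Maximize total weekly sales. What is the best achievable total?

2339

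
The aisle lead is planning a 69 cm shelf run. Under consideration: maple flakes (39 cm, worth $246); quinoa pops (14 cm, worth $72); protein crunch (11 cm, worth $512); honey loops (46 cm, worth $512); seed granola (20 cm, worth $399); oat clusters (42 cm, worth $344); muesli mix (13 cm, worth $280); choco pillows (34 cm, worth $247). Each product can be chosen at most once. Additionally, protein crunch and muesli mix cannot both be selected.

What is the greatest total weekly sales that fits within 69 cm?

1158

Ranking by ratio (weekly sales/cm): protein crunch 46.55, muesli mix 21.54, seed granola 19.95.
Taking protein crunch + seed granola + choco pillows: 65 cm used, 1158 in weekly sales.
Nothing else feasible within 69 cm beats 1158.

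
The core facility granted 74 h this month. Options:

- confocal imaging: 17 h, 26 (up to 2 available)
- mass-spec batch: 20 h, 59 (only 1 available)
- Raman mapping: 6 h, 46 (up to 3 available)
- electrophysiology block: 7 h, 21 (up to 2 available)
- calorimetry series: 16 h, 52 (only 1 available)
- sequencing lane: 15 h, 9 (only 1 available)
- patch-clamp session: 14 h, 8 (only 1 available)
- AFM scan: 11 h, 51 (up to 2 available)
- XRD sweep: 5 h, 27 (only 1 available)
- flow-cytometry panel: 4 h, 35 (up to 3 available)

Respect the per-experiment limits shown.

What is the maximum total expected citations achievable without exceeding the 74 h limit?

424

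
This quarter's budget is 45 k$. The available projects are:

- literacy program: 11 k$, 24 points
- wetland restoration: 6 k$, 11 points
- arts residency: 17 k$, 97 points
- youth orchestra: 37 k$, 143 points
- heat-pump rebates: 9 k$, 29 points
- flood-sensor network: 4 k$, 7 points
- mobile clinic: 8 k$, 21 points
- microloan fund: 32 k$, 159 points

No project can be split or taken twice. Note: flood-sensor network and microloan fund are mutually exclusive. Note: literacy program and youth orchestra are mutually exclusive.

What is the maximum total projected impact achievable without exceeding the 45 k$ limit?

188

By projected impact per k$: arts residency 5.71, microloan fund 4.97, youth orchestra 3.86, heat-pump rebates 3.22 lead.
Taking the top-ratio projects first gives literacy program + arts residency + heat-pump rebates + mobile clinic for 171 (45 k$).
The 36 k$ tied up in literacy program and arts residency and mobile clinic is better spent on microloan fund — total rises to 188 (41 k$).
No other feasible combination exceeds 188.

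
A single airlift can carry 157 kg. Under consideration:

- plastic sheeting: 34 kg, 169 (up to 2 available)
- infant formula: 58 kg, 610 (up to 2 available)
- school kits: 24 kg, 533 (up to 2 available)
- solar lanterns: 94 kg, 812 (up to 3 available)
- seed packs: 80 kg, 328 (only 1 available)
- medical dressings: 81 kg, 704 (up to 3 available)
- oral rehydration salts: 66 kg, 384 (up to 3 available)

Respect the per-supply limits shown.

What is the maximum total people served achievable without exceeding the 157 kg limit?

1878

Ranking by ratio (people served/kg): school kits 22.21, infant formula 10.52, medical dressings 8.69, solar lanterns 8.64.
A density-first pass picks plastic sheeting + infant formula + 2×school kits — 1845 at 140 kg.
Dropping plastic sheeting and infant formula frees 92 kg; slotting in solar lanterns (94 kg) lifts the total to 1878 at 142 kg.
The spare 15 kg is too small for any remaining supply, and no exchange beats 1878.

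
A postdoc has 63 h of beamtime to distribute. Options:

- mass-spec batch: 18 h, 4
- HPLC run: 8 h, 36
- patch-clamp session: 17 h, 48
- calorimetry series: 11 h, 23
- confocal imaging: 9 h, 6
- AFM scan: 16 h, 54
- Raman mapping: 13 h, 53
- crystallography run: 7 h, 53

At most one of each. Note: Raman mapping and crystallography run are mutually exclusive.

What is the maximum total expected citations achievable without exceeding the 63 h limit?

214

By expected citations per h: crystallography run 7.57, HPLC run 4.50, Raman mapping 4.08, AFM scan 3.38 lead.
Taking HPLC run + patch-clamp session + calorimetry series + AFM scan + crystallography run: 59 h used, 214 in expected citations.
Every other selection either busts 63 h or breaks a pairing rule or fails to beat 214.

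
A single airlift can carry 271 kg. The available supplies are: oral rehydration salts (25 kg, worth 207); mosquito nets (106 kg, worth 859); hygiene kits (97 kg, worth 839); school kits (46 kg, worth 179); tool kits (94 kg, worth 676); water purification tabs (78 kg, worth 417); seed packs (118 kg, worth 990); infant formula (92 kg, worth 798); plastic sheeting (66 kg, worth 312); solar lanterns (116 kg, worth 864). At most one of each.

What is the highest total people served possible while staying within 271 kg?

2061

Density check — infant formula 8.67, hygiene kits 8.65, seed packs 8.39, oral rehydration salts 8.28 are the best per kg.
Greedy by ratio would take oral rehydration salts + hygiene kits + school kits + infant formula: 260 kg used, total 2023.
A better packing is oral rehydration salts + seed packs + solar lanterns: 259 kg, total 2061.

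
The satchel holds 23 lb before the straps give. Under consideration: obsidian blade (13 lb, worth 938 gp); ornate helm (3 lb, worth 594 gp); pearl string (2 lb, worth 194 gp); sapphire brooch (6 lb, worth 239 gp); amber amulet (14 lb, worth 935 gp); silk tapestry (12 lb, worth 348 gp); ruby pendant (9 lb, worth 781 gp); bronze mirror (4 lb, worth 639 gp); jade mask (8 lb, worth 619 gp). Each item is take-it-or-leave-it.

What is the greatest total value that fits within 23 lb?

Filling by ratio: ornate helm + pearl string + ruby pendant + bronze mirror for 2208, with 5 lb left unused.
The 9 lb tied up in ruby pendant is better spent on obsidian blade — total rises to 2365 (22 lb).
Runner-up ornate helm + pearl string + amber amulet + bronze mirror tops out at 2362.

2365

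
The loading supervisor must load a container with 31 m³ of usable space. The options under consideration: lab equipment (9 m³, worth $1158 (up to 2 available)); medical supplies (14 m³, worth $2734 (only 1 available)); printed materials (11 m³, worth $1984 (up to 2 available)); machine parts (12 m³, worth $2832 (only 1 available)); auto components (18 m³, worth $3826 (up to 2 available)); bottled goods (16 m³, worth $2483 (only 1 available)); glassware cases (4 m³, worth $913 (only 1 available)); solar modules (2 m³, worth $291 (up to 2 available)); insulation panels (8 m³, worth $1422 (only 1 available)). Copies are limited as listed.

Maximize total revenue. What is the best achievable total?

6658

By revenue per m³: machine parts 236.00, glassware cases 228.25, auto components 212.56 lead.
Greedy by ratio would take medical supplies + machine parts + glassware cases: 30 m³ used, total 6479.
Dropping medical supplies and glassware cases frees 18 m³; slotting in auto components (18 m³) lifts the total to 6658 at 30 m³.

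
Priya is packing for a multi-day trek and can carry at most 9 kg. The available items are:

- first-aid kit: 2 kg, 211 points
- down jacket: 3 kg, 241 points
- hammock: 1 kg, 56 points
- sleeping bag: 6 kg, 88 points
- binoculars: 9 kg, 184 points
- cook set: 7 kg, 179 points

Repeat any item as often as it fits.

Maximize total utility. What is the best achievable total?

900

Density check — first-aid kit 105.50, down jacket 80.33, hammock 56.00, cook set 25.57 are the best per kg.
Best packing: 4×first-aid kit + hammock — 9 kg, 900 total.
Every other selection either busts 9 kg or fails to beat 900.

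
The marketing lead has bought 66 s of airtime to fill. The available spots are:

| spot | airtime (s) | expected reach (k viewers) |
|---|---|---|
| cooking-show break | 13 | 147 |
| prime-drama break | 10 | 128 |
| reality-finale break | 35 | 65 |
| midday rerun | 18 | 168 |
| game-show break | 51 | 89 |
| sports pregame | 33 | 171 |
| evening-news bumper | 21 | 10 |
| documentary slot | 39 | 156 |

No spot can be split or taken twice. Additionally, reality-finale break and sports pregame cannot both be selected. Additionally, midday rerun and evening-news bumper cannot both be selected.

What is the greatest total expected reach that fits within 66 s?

486

Taking cooking-show break + midday rerun + sports pregame: 64 s used, 486 in expected reach.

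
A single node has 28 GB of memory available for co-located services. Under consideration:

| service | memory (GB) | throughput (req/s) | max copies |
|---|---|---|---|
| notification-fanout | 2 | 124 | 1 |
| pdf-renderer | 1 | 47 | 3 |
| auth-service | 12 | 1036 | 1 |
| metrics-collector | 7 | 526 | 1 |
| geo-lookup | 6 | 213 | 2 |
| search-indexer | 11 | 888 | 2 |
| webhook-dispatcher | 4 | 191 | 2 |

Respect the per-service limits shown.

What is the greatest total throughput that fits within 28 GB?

Ranking by ratio (throughput/GB): auth-service 86.33, search-indexer 80.73, metrics-collector 75.14.
Best packing: notification-fanout + 3×pdf-renderer + auth-service + search-indexer — 28 GB, 2189 total.

2189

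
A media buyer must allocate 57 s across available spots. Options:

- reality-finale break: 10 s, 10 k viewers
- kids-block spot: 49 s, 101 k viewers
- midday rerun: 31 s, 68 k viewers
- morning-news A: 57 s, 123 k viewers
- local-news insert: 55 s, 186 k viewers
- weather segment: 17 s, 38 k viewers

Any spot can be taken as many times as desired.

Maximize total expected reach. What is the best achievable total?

186

Best packing: local-news insert — 55 s, 186 total.
No other feasible combination exceeds 186.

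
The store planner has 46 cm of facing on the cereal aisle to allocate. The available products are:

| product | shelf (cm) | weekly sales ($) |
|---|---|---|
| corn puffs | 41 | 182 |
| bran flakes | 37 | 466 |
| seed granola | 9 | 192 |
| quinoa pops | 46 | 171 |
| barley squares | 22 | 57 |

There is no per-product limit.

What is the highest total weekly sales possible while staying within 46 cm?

960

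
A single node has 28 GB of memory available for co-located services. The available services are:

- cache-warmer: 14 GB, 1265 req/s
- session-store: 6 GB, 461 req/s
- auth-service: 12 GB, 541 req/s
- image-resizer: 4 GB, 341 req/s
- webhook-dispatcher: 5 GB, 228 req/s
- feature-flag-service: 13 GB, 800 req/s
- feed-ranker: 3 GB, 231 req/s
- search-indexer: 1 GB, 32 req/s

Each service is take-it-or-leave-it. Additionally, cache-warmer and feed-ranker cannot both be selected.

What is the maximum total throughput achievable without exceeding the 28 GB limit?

Density check — cache-warmer 90.36, image-resizer 85.25, feed-ranker 77.00 are the best per GB.
Taking cache-warmer + session-store + image-resizer + search-indexer: 25 GB used, 2099 in throughput.

2099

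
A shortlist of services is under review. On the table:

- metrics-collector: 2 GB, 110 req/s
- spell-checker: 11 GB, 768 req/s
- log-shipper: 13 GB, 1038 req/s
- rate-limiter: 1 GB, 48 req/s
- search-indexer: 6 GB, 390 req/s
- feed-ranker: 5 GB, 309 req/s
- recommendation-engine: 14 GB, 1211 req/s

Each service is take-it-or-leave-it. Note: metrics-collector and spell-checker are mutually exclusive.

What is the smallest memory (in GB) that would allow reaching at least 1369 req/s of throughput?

17

Need the lightest bundle worth ≥ 1369.
metrics-collector + rate-limiter + recommendation-engine: 1369 throughput at 17 GB.
Below 17 GB the best achievable stays under 1369.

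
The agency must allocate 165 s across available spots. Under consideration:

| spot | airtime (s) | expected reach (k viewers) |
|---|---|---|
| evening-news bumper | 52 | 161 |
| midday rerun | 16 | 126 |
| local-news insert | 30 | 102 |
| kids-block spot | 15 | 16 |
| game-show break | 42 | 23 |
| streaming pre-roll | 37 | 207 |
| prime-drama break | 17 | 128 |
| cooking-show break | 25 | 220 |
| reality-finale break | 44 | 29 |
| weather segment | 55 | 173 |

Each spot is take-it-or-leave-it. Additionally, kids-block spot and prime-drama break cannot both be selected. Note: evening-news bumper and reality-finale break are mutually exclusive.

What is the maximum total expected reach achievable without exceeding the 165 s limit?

854

Taking midday rerun + streaming pre-roll + prime-drama break + cooking-show break + weather segment: 150 s used, 854 in expected reach.
Nothing else feasible within 165 s beats 854.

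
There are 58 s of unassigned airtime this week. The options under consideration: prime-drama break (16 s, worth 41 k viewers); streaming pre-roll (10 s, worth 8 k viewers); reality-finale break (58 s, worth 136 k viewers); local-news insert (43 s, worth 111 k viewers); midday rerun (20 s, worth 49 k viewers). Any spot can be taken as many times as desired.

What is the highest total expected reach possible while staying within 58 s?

Ranking by ratio (expected reach/s): local-news insert 2.58, prime-drama break 2.56, midday rerun 2.45, reality-finale break 2.34.
The ratio heuristic lands on streaming pre-roll + local-news insert (119) but leaves 5 s idle.
The 53 s tied up in streaming pre-roll and local-news insert is better spent on prime-drama break + 2×midday rerun — total rises to 139 (56 s).
Nothing else within 58 s beats 139.

139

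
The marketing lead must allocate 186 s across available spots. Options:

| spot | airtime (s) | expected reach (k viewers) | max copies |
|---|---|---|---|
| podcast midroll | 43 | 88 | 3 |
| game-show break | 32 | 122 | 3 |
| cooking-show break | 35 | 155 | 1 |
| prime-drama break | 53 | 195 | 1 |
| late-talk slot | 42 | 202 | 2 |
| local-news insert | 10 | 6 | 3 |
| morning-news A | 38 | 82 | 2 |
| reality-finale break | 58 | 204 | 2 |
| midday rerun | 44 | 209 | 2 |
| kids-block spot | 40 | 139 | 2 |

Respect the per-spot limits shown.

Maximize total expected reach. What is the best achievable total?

Density check — late-talk slot 4.81, midday rerun 4.75, cooking-show break 4.43, game-show break 3.81 are the best per s.
2×late-talk slot + local-news insert + 2×midday rerun uses 182 of the 186 s and totals 828.
The spare 4 s is too small for any remaining spot, and no exchange beats 828.

828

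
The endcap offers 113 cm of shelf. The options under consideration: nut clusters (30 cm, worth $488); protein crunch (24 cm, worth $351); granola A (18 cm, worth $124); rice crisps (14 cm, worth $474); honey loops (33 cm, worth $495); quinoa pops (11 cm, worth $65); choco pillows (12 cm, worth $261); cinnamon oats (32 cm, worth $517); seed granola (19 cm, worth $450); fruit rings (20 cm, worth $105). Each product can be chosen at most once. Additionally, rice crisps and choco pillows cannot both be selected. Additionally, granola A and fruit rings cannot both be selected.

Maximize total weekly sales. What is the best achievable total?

Taking nut clusters + granola A + rice crisps + cinnamon oats + seed granola: 113 cm used, 2053 in weekly sales.
That's the maximum — no feasible swap from here does better than 2053.

2053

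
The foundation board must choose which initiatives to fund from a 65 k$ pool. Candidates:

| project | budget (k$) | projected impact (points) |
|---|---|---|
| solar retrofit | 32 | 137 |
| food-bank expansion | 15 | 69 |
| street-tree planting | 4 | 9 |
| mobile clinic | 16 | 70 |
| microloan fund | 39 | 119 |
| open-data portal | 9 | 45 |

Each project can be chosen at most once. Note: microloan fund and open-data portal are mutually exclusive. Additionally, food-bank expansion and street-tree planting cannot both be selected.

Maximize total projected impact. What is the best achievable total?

276

By projected impact per k$: open-data portal 5.00, food-bank expansion 4.60, mobile clinic 4.38, solar retrofit 4.28 lead.
Best packing: solar retrofit + food-bank expansion + mobile clinic — 63 k$, 276 total.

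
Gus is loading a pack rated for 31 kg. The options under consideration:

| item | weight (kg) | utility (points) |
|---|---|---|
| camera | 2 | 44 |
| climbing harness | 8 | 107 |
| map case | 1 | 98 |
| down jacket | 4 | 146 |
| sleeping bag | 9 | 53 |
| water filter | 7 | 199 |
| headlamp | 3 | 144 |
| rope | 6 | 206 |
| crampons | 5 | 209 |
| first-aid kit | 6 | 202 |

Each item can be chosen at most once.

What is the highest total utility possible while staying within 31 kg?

1106

Greedy by ratio would take camera + map case + down jacket + headlamp + rope + crampons + first-aid kit: 27 kg used, total 1049.
Replace camera and map case with water filter: the trade gains 57 net, giving 1106 at 31 kg.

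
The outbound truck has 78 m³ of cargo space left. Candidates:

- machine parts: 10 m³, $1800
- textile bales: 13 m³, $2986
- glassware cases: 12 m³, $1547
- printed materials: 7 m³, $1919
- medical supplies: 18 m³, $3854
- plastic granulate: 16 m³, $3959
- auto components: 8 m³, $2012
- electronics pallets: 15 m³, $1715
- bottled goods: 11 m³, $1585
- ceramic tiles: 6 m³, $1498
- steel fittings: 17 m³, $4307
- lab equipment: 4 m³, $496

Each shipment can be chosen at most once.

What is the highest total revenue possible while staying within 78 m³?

18616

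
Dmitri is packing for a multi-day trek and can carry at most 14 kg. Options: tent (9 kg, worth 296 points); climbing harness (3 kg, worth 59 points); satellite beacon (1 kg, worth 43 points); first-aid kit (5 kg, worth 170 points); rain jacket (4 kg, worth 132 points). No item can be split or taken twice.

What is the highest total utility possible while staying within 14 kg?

471

The ratio heuristic lands on climbing harness + satellite beacon + first-aid kit + rain jacket (404) but leaves 1 kg idle.
The 8 kg tied up in climbing harness and first-aid kit is better spent on tent — total rises to 471 (14 kg).
That's the maximum — no swap from here does better than 471.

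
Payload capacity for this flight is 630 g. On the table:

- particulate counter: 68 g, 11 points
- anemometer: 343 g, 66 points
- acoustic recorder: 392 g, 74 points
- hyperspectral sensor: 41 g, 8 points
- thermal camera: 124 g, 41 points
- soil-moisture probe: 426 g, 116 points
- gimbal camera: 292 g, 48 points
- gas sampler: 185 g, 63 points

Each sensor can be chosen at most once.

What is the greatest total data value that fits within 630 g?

A density-first pass picks particulate counter + hyperspectral sensor + thermal camera + gas sampler — 123 at 418 g.
The 233 g tied up in particulate counter and hyperspectral sensor and thermal camera is better spent on soil-moisture probe — total rises to 179 (611 g).
The closest alternative, particulate counter + thermal camera + soil-moisture probe, reaches only 168.

179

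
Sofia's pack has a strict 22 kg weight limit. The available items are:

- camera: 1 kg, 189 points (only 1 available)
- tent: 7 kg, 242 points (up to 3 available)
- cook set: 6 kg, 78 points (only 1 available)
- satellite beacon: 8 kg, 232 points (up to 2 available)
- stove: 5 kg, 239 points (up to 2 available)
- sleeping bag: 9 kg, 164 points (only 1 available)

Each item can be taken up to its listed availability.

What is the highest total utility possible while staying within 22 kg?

Ranking by ratio (utility/kg): camera 189.00, stove 47.80, tent 34.57.
Greedy by ratio would take camera + tent + 2×stove: 18 kg used, total 909.
Dropping 2×stove frees 10 kg; slotting in 2×tent (14 kg) lifts the total to 915 at 22 kg.
No other feasible combination exceeds 915.

915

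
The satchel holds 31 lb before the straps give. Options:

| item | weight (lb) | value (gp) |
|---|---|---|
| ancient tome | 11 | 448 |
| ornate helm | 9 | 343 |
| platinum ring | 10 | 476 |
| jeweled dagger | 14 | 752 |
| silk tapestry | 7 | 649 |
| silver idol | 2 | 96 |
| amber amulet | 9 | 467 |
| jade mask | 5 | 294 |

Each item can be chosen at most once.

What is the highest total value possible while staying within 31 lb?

1886

A density-first pass picks jeweled dagger + silk tapestry + silver idol + jade mask — 1791 at 28 lb.
Replace jeweled dagger and silver idol with platinum ring + amber amulet: the trade gains 95 net, giving 1886 at 31 lb.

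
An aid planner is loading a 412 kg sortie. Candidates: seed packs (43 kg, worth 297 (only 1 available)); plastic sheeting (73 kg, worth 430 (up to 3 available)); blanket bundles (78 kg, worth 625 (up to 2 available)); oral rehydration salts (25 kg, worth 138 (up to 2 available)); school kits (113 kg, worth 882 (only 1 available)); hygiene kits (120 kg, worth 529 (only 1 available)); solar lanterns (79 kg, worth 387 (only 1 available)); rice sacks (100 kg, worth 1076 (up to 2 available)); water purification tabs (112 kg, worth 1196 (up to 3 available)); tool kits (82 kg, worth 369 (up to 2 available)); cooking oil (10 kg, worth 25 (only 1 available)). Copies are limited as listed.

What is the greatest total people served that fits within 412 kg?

4118

A density-first pass picks blanket bundles + 2×rice sacks + water purification tabs + cooking oil — 3998 at 400 kg.
The 100 kg tied up in rice sacks is better spent on water purification tabs — total rises to 4118 (412 kg).
Every other selection either busts 412 kg or exceeds an availability limit or fails to beat 4118.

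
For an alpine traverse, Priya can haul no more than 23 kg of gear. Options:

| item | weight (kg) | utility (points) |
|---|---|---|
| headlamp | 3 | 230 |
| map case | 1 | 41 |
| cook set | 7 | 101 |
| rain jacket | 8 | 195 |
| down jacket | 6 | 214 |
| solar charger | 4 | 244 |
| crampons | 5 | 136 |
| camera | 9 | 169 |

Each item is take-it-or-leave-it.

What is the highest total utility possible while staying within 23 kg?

The ratio heuristic lands on headlamp + map case + down jacket + solar charger + crampons (865) but leaves 4 kg idle.
The 5 kg tied up in crampons is better spent on rain jacket — total rises to 924 (22 kg).
No other feasible combination exceeds 924.

924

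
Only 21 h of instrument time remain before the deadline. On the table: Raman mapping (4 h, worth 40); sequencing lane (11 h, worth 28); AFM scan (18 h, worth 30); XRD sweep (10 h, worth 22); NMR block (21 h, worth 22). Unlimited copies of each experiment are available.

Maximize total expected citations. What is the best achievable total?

200

5×Raman mapping uses 20 of the 21 h and totals 200.
Every other selection either busts 21 h or fails to beat 200.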